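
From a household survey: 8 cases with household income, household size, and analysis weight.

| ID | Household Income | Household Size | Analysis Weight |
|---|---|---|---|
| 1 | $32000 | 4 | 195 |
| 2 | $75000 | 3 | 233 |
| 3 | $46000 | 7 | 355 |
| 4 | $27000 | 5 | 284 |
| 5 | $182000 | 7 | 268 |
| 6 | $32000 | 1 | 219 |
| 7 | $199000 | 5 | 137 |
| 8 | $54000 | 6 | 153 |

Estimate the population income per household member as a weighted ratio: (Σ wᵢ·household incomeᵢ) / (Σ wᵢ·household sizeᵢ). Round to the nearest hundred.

15300

Σ wᵢ·y = 139022000
Σ wᵢ·x = 4×195 + 3×233 + 7×355 + 5×284 + 7×268 + 1×219 + 5×137 + 6×153
  = 9082
Ratio = 139022000 / 9082 = 15307.421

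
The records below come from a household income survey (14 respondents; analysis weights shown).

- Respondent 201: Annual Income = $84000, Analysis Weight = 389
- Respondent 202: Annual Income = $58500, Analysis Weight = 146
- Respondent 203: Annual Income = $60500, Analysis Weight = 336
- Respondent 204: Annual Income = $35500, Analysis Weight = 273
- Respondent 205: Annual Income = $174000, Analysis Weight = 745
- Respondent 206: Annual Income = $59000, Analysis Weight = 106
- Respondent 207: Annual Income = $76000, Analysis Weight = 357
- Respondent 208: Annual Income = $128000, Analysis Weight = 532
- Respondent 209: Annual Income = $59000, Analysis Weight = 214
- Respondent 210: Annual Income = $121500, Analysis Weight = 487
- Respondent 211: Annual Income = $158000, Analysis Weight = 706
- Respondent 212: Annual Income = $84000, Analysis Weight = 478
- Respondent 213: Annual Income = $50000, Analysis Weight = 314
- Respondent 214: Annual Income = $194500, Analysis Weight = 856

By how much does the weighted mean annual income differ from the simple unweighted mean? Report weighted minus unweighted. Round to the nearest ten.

Unweighted sum = 1342500
Unweighted mean = 1342500 / 14 = 95892.857
Weighted sum = 708037000
Sum of weights = 5939
Weighted mean = 708037000 / 5939 = 119218.22
Difference (weighted minus unweighted) = 23325.361

23330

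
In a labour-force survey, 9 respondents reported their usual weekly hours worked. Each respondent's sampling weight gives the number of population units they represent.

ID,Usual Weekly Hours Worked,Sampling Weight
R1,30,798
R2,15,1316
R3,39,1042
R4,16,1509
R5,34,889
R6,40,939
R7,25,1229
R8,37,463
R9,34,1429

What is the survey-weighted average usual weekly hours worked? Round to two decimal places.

Weighted sum = 30×798 + 15×1316 + 39×1042 + 16×1509 + 34×889 + 40×939 + 25×1229 + 37×463 + 34×1429
  = 23940 + 19740 + 40638 + 24144 + 30226 + 37560 + 30725 + 17131 + 48586 = 272690
Sum of weights = 798 + 1316 + 1042 + 1509 + 889 + 939 + 1229 + 463 + 1429 = 9614
Weighted mean = 272690 / 9614 = 28.363844

28.36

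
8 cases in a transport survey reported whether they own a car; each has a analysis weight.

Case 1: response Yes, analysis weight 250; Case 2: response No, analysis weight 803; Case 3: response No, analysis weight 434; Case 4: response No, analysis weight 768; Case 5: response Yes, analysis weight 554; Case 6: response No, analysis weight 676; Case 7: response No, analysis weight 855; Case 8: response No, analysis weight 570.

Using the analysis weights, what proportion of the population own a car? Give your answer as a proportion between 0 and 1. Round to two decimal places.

Sum of weights for 'Yes' = 250 + 554 = 804
Total weight = 4910
Weighted proportion = 804 / 4910 = 0.16374745

0.16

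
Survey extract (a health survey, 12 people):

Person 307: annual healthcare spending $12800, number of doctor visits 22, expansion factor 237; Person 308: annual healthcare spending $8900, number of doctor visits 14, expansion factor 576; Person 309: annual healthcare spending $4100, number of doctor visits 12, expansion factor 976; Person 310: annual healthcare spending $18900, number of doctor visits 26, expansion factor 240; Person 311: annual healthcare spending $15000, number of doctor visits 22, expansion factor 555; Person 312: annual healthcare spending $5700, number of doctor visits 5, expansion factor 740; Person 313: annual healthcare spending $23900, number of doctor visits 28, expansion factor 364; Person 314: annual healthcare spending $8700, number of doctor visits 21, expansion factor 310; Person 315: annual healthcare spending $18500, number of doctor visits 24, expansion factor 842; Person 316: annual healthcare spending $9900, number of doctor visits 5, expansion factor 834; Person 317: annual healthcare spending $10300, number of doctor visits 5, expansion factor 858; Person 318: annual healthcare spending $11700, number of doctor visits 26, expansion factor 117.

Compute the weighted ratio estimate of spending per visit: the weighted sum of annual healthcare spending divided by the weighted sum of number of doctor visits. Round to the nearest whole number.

782

Σ wᵢ·y = 12800×237 + 8900×576 + 4100×976 + 18900×240 + 15000×555 + 5700×740 + 23900×364 + 8700×310 + 18500×842 + 9900×834 + 10300×858 + 11700×117
  = 74677100
Σ wᵢ·x = 22×237 + 14×576 + 12×976 + 26×240 + 22×555 + 5×740 + 28×364 + 21×310 + 24×842 + 5×834 + 5×858 + 26×117
  = 95552
Ratio = 74677100 / 95552 = 781.53362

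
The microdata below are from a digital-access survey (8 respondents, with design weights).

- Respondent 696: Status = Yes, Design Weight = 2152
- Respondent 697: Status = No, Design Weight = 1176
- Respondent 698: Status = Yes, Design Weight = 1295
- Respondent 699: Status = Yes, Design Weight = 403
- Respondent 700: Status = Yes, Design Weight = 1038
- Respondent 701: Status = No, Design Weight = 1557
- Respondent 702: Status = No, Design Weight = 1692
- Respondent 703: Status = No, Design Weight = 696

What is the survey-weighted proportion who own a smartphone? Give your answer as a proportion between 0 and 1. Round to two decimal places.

0.49

Sum of weights for 'Yes' = 2152 + 1295 + 403 + 1038 = 4888
Total weight = 2152 + 1176 + 1295 + 403 + 1038 + 1557 + 1692 + 696 = 10009
Weighted proportion = 4888 / 10009 = 0.48836048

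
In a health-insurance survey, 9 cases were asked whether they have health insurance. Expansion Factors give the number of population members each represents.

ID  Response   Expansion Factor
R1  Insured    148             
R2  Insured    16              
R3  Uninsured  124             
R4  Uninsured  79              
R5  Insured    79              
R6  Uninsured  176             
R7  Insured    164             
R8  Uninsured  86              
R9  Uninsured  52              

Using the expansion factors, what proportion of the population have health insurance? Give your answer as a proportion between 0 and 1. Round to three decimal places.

0.440

Sum of weights for 'Insured' = 148 + 16 + 79 + 164 = 407
Total weight = 148 + 16 + 124 + 79 + 79 + 176 + 164 + 86 + 52 = 924
Weighted proportion = 407 / 924 = 0.44047619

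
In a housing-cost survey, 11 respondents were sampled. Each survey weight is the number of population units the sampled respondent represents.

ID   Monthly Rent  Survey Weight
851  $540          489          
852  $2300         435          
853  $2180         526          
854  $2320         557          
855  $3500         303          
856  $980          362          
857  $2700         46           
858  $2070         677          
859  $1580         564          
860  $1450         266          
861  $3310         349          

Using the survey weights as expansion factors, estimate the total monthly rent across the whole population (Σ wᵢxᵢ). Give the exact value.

9076340

Weighted total = 540×489 + 2300×435 + 2180×526 + 2320×557 + 3500×303 + 980×362 + 2700×46 + 2070×677 + 1580×564 + 1450×266 + 3310×349
  = 264060 + 1000500 + 1146680 + 1292240 + 1060500 + 354760 + 124200 + 1401390 + 891120 + 385700 + 1155190 = 9076340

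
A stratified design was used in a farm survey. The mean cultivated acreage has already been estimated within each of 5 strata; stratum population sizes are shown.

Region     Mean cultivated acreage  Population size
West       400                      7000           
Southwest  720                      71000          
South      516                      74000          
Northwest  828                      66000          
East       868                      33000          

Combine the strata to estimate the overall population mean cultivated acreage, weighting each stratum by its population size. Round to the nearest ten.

700

Σ Nₕ·x̄ₕ = 400×7000 + 720×71000 + 516×74000 + 828×66000 + 868×33000
  = 175396000
Σ Nₕ = 7000 + 71000 + 74000 + 66000 + 33000 = 251000
Overall mean = 175396000 / 251000 = 698.78884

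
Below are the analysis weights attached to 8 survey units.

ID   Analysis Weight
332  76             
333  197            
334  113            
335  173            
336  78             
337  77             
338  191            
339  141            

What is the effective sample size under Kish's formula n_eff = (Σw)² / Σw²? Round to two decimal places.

Σ wᵢ = 76 + 197 + 113 + 173 + 78 + 77 + 191 + 141 = 1046
Σ wᵢ² = 5776 + 38809 + 12769 + 29929 + 6084 + 5929 + 36481 + 19881 = 155658
n_eff = 1046² / 155658 = 1094116 / 155658 = 7.0289738

7.03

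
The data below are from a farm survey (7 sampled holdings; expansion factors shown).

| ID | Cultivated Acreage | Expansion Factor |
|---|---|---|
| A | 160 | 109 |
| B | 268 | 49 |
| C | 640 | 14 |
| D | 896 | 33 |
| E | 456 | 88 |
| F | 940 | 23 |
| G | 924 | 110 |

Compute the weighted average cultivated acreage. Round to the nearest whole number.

Weighted sum = 232488
Sum of weights = 426
Weighted mean = 232488 / 426 = 545.74648

546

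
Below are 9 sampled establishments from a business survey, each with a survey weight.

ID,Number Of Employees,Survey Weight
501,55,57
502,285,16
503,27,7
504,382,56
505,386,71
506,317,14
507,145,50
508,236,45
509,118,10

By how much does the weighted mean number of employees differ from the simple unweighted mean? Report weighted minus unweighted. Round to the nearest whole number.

Unweighted sum = 55 + 285 + 27 + 382 + 386 + 317 + 145 + 236 + 118 = 1951
Unweighted mean = 1951 / 9 = 216.77778
Weighted sum = 55×57 + 285×16 + 27×7 + 382×56 + 386×71 + 317×14 + 145×50 + 236×45 + 118×10
  = 3135 + 4560 + 189 + 21392 + 27406 + 4438 + 7250 + 10620 + 1180 = 80170
Sum of weights = 57 + 16 + 7 + 56 + 71 + 14 + 50 + 45 + 10 = 326
Weighted mean = 80170 / 326 = 245.92025
Difference (weighted minus unweighted) = 29.142468

29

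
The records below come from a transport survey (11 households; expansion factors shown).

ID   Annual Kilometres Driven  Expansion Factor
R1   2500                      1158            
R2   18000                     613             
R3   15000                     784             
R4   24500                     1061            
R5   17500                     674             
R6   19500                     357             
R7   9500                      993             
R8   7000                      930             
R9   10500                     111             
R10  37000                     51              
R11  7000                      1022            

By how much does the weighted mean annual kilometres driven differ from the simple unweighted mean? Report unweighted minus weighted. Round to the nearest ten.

Unweighted sum = 2500 + 18000 + 15000 + 24500 + 17500 + 19500 + 9500 + 7000 + 10500 + 37000 + 7000 = 168000
Unweighted mean = 168000 / 11 = 15272.727
Weighted sum = 2500×1158 + 18000×613 + 15000×784 + 24500×1061 + 17500×674 + 19500×357 + 9500×993 + 7000×930 + 10500×111 + 37000×51 + 7000×1022
  = 96590000
Sum of weights = 1158 + 613 + 784 + 1061 + 674 + 357 + 993 + 930 + 111 + 51 + 1022 = 7754
Weighted mean = 96590000 / 7754 = 12456.796
Difference (unweighted minus weighted) = 2815.9308

2820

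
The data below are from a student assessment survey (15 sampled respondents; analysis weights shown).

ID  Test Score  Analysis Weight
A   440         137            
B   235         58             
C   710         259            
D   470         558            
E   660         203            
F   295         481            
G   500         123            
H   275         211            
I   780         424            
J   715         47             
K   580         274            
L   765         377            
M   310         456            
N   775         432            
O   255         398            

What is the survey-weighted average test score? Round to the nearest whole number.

519

Weighted sum = 2304760
Sum of weights = 4438
Weighted mean = 2304760 / 4438 = 519.32402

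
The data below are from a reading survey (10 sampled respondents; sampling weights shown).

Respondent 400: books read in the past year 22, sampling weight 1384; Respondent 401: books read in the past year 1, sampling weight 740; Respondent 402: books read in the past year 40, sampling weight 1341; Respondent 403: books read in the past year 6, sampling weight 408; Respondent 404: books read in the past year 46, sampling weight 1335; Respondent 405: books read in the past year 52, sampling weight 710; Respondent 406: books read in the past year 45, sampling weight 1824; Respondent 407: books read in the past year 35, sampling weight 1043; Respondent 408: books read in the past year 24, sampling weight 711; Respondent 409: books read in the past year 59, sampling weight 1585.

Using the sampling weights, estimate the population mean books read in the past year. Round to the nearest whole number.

Weighted sum = 22×1384 + 1×740 + 40×1341 + 6×408 + 46×1335 + 52×710 + 45×1824 + 35×1043 + 24×711 + 59×1585
  = 30448 + 740 + 53640 + 2448 + 61410 + 36920 + 82080 + 36505 + 17064 + 93515 = 414770
Sum of weights = 1384 + 740 + 1341 + 408 + 1335 + 710 + 1824 + 1043 + 711 + 1585 = 11081
Weighted mean = 414770 / 11081 = 37.430737

37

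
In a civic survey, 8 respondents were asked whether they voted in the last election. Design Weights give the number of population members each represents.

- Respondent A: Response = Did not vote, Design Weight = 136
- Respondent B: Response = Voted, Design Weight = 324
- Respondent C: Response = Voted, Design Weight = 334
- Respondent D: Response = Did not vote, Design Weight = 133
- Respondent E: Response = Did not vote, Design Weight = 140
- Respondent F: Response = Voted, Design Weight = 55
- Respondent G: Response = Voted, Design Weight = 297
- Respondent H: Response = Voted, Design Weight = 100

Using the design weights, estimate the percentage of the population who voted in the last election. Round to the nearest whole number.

73

Sum of weights for 'Voted' = 324 + 334 + 55 + 297 + 100 = 1110
Total weight = 136 + 324 + 334 + 133 + 140 + 55 + 297 + 100 = 1519
Weighted proportion = 1110 / 1519 = 0.73074391 → 73.074391%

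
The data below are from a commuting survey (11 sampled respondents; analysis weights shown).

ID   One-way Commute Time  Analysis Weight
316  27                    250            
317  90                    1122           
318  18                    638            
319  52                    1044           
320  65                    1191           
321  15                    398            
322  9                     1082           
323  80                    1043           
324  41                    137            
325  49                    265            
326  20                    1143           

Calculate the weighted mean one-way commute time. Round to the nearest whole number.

47

Weighted sum = 27×250 + 90×1122 + 18×638 + 52×1044 + 65×1191 + 15×398 + 9×1082 + 80×1043 + 41×137 + 49×265 + 20×1143
  = 391527
Sum of weights = 250 + 1122 + 638 + 1044 + 1191 + 398 + 1082 + 1043 + 137 + 265 + 1143 = 8313
Weighted mean = 391527 / 8313 = 47.09816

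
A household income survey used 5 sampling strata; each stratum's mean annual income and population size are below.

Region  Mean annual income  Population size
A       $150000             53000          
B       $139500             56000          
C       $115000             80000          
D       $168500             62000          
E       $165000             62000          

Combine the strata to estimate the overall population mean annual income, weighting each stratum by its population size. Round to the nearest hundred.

145800

Σ Nₕ·x̄ₕ = 150000×53000 + 139500×56000 + 115000×80000 + 168500×62000 + 165000×62000
  = 7950000000 + 7812000000 + 9200000000 + 10447000000 + 10230000000 = 45639000000
Σ Nₕ = 313000
Overall mean = 45639000000 / 313000 = 145811.5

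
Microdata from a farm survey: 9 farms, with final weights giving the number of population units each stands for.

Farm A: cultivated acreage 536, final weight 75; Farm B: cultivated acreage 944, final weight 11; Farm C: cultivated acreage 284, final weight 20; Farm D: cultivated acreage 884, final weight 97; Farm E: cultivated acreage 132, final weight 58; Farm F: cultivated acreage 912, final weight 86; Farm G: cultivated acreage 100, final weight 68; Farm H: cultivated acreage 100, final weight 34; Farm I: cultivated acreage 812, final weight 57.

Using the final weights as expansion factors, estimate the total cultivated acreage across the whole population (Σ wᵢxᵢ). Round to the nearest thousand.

Weighted total = 536×75 + 944×11 + 284×20 + 884×97 + 132×58 + 912×86 + 100×68 + 100×34 + 812×57
  = 40200 + 10384 + 5680 + 85748 + 7656 + 78432 + 6800 + 3400 + 46284 = 284584

285000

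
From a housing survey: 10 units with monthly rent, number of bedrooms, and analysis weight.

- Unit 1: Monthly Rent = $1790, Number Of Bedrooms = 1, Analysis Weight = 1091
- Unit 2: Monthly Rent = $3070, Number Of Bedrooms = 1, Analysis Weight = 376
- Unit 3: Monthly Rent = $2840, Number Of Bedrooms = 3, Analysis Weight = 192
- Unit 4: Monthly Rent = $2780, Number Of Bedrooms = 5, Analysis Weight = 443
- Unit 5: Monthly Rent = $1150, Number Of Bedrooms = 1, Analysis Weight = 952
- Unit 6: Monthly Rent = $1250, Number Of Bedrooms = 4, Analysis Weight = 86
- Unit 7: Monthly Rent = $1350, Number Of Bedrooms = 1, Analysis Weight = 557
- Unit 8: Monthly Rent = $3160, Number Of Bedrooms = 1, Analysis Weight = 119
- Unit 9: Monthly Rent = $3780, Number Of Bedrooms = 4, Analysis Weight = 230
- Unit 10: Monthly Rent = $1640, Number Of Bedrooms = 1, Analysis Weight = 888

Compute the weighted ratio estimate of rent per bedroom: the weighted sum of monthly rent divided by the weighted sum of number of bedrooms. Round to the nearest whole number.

1187

Σ wᵢ·y = 1790×1091 + 3070×376 + 2840×192 + 2780×443 + 1150×952 + 1250×86 + 1350×557 + 3160×119 + 3780×230 + 1640×888
  = 1952890 + 1154320 + 545280 + 1231540 + 1094800 + 107500 + 751950 + 376040 + 869400 + 1456320 = 9540040
Σ wᵢ·x = 1×1091 + 1×376 + 3×192 + 5×443 + 1×952 + 4×86 + 1×557 + 1×119 + 4×230 + 1×888
  = 8038
Ratio = 9540040 / 8038 = 1186.8674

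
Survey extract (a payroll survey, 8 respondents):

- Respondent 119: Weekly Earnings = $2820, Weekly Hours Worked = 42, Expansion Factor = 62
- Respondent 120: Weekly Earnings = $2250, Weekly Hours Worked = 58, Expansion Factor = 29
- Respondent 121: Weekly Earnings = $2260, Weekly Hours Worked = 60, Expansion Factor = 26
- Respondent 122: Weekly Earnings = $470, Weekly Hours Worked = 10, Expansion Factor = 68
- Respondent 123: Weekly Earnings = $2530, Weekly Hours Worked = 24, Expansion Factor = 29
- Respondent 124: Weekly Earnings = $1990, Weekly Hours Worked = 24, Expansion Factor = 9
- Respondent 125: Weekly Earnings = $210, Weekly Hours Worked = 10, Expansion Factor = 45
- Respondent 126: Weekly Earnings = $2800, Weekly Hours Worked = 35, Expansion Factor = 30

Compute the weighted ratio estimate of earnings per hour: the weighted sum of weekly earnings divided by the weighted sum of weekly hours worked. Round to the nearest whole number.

Σ wᵢ·y = 2820×62 + 2250×29 + 2260×26 + 470×68 + 2530×29 + 1990×9 + 210×45 + 2800×30
  = 174840 + 65250 + 58760 + 31960 + 73370 + 17910 + 9450 + 84000 = 515540
Σ wᵢ·x = 8938
Ratio = 515540 / 8938 = 57.67957

58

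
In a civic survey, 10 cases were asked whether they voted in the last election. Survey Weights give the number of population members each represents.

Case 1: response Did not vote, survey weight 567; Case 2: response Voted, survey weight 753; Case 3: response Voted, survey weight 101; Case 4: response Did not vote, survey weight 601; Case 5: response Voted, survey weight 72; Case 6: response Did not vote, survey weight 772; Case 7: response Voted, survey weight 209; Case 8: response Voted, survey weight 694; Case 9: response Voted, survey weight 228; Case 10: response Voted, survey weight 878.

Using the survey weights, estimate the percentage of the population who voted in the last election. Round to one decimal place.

60.2

Sum of weights for 'Voted' = 753 + 101 + 72 + 209 + 694 + 228 + 878 = 2935
Total weight = 567 + 753 + 101 + 601 + 72 + 772 + 209 + 694 + 228 + 878 = 4875
Weighted proportion = 2935 / 4875 = 0.60205128 → 60.205128%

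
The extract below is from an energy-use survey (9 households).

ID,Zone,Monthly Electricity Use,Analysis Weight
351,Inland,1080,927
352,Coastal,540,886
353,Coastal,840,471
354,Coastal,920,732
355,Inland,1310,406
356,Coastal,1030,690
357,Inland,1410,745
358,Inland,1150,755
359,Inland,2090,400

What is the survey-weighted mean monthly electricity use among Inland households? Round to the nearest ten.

Inland rows: 351, 355, 357, 358, 359
Weighted sum = 1080×927 + 1310×406 + 1410×745 + 1150×755 + 2090×400
  = 4287720
Sum of weights = 927 + 406 + 745 + 755 + 400 = 3233
Weighted mean = 4287720 / 3233 = 1326.2357

1330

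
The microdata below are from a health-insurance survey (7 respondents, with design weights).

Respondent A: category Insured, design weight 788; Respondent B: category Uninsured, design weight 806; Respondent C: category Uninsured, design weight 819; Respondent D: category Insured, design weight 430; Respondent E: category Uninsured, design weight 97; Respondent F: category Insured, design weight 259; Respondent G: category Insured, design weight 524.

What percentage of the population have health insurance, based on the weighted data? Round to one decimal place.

Sum of weights for 'Insured' = 788 + 430 + 259 + 524 = 2001
Total weight = 3723
Weighted proportion = 2001 / 3723 = 0.53746978 → 53.746978%

53.7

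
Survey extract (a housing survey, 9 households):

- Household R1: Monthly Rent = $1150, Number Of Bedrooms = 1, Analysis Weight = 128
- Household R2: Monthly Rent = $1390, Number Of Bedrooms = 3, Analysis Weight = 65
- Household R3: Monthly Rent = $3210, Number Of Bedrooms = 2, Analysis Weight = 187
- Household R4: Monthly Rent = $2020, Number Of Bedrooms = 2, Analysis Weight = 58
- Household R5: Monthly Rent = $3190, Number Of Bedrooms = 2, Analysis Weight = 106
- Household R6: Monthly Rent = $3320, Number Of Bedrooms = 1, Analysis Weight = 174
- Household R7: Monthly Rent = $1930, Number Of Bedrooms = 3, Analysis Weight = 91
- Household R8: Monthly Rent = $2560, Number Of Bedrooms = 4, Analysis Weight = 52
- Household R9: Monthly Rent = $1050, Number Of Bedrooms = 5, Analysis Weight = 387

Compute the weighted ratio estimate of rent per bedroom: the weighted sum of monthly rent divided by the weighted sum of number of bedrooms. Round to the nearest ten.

Σ wᵢ·y = 1150×128 + 1390×65 + 3210×187 + 2020×58 + 3190×106 + 3320×174 + 1930×91 + 2560×52 + 1050×387
  = 147200 + 90350 + 600270 + 117160 + 338140 + 577680 + 175630 + 133120 + 406350 = 2585900
Σ wᵢ·x = 1×128 + 3×65 + 2×187 + 2×58 + 2×106 + 1×174 + 3×91 + 4×52 + 5×387
  = 128 + 195 + 374 + 116 + 212 + 174 + 273 + 208 + 1935 = 3615
Ratio = 2585900 / 3615 = 715.32503

720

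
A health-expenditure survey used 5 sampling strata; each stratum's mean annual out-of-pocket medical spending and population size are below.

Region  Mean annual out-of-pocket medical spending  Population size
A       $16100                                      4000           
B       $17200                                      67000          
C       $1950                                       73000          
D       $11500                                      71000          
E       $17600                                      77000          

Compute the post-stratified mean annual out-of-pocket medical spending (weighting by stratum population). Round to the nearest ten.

12090

Σ Nₕ·x̄ₕ = 16100×4000 + 17200×67000 + 1950×73000 + 11500×71000 + 17600×77000
  = 64400000 + 1152400000 + 142350000 + 816500000 + 1355200000 = 3530850000
Σ Nₕ = 292000
Overall mean = 3530850000 / 292000 = 12091.952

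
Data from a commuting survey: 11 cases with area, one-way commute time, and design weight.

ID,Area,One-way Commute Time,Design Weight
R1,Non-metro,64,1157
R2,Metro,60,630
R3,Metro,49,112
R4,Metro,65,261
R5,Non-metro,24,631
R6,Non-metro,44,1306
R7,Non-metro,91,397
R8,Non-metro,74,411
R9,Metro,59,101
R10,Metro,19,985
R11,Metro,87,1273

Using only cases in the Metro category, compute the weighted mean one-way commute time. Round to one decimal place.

58.2

Metro rows: R2, R3, R4, R9, R10, R11
Weighted sum = 60×630 + 49×112 + 65×261 + 59×101 + 19×985 + 87×1273
  = 37800 + 5488 + 16965 + 5959 + 18715 + 110751 = 195678
Sum of weights = 630 + 112 + 261 + 101 + 985 + 1273 = 3362
Weighted mean = 195678 / 3362 = 58.202855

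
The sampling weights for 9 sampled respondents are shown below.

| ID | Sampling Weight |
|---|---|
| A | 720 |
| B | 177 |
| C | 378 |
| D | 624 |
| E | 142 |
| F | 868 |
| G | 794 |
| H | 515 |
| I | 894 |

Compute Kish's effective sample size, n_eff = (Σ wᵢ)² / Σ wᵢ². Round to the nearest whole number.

7

Σ wᵢ = 720 + 177 + 378 + 624 + 142 + 868 + 794 + 515 + 894 = 5112
Σ wᵢ² = 518400 + 31329 + 142884 + 389376 + 20164 + 753424 + 630436 + 265225 + 799236 = 3550474
n_eff = 5112² / 3550474 = 26132544 / 3550474 = 7.3602972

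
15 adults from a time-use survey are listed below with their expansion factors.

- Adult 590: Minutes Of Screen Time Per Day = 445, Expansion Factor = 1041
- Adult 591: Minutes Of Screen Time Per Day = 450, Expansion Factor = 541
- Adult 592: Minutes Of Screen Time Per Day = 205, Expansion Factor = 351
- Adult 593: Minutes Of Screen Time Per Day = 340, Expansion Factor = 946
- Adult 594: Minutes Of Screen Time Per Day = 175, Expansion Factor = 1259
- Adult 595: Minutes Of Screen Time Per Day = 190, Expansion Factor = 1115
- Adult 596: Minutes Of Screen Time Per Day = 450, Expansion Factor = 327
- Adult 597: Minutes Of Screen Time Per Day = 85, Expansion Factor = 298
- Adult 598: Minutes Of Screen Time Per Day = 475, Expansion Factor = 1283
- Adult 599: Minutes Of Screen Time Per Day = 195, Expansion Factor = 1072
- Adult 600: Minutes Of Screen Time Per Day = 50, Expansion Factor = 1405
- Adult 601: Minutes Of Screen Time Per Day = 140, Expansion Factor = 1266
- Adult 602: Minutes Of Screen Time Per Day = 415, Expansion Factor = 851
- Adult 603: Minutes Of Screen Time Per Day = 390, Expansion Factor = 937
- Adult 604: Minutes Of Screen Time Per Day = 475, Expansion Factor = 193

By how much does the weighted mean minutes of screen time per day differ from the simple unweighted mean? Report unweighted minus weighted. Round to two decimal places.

Unweighted sum = 4480
Unweighted mean = 4480 / 15 = 298.66667
Weighted sum = 3581170
Sum of weights = 12885
Weighted mean = 3581170 / 12885 = 277.93326
Difference (unweighted minus weighted) = 20.733411

20.73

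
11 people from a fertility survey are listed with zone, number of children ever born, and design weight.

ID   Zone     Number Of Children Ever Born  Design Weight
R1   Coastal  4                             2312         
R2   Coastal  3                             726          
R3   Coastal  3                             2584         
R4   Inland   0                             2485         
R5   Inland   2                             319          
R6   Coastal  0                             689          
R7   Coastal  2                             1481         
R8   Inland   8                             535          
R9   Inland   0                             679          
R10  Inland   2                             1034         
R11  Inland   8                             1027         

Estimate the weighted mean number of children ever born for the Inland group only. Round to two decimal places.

Inland rows: R4, R5, R8, R9, R10, R11
Weighted sum = 0×2485 + 2×319 + 8×535 + 0×679 + 2×1034 + 8×1027
  = 0 + 638 + 4280 + 0 + 2068 + 8216 = 15202
Sum of weights = 2485 + 319 + 535 + 679 + 1034 + 1027 = 6079
Weighted mean = 15202 / 6079 = 2.5007403

2.50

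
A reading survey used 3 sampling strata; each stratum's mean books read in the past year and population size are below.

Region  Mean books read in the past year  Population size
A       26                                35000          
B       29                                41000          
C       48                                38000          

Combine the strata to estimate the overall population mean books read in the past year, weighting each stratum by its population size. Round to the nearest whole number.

34

Σ Nₕ·x̄ₕ = 26×35000 + 29×41000 + 48×38000
  = 910000 + 1189000 + 1824000 = 3923000
Σ Nₕ = 35000 + 41000 + 38000 = 114000
Overall mean = 3923000 / 114000 = 34.412281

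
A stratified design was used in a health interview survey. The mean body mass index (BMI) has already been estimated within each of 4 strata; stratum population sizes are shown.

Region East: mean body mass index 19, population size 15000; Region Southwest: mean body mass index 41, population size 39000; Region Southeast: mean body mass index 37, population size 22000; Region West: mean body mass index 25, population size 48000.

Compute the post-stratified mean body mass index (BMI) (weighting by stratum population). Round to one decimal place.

31.4

Σ Nₕ·x̄ₕ = 19×15000 + 41×39000 + 37×22000 + 25×48000
  = 3898000
Σ Nₕ = 15000 + 39000 + 22000 + 48000 = 124000
Overall mean = 3898000 / 124000 = 31.435484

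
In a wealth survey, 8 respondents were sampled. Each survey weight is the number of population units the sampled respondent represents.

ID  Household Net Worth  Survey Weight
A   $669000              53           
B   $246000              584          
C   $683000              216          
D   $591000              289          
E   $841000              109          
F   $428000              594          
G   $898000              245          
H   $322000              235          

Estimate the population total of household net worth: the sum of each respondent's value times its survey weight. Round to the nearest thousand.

1139029000

Weighted total = 669000×53 + 246000×584 + 683000×216 + 591000×289 + 841000×109 + 428000×594 + 898000×245 + 322000×235
  = 35457000 + 143664000 + 147528000 + 170799000 + 91669000 + 254232000 + 220010000 + 75670000 = 1139029000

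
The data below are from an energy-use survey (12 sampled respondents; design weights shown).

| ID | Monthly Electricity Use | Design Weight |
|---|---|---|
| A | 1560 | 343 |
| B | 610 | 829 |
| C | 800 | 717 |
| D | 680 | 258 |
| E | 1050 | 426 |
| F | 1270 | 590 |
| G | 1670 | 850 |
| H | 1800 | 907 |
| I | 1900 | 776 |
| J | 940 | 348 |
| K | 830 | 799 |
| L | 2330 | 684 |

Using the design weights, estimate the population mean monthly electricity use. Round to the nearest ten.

Weighted sum = 1560×343 + 610×829 + 800×717 + 680×258 + 1050×426 + 1270×590 + 1670×850 + 1800×907 + 1900×776 + 940×348 + 830×799 + 2330×684
  = 10096920
Sum of weights = 7527
Weighted mean = 10096920 / 7527 = 1341.4269

1340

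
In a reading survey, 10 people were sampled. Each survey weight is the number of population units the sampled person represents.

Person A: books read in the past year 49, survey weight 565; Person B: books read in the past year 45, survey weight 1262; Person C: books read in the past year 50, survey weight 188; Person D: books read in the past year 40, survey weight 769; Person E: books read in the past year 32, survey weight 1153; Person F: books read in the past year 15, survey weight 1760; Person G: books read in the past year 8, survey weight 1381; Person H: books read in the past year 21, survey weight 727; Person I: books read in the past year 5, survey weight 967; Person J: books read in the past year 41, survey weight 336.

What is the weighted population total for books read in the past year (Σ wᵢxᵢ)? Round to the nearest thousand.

233000

Weighted total = 49×565 + 45×1262 + 50×188 + 40×769 + 32×1153 + 15×1760 + 8×1381 + 21×727 + 5×967 + 41×336
  = 232857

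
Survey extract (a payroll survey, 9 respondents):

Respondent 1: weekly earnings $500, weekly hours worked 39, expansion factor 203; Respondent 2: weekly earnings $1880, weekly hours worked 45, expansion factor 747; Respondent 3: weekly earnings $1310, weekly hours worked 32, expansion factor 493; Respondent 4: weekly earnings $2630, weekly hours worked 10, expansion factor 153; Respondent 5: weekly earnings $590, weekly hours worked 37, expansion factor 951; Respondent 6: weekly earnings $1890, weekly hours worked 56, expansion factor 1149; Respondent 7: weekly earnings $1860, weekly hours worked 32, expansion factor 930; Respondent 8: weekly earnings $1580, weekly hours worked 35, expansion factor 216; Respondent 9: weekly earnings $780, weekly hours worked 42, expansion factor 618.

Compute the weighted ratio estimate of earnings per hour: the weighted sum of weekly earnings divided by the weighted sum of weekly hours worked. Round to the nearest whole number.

Σ wᵢ·y = 500×203 + 1880×747 + 1310×493 + 2630×153 + 590×951 + 1890×1149 + 1860×930 + 1580×216 + 780×618
  = 101500 + 1404360 + 645830 + 402390 + 561090 + 2171610 + 1729800 + 341280 + 482040 = 7839900
Σ wᵢ·x = 39×203 + 45×747 + 32×493 + 10×153 + 37×951 + 56×1149 + 32×930 + 35×216 + 42×618
  = 7917 + 33615 + 15776 + 1530 + 35187 + 64344 + 29760 + 7560 + 25956 = 221645
Ratio = 7839900 / 221645 = 35.371427

35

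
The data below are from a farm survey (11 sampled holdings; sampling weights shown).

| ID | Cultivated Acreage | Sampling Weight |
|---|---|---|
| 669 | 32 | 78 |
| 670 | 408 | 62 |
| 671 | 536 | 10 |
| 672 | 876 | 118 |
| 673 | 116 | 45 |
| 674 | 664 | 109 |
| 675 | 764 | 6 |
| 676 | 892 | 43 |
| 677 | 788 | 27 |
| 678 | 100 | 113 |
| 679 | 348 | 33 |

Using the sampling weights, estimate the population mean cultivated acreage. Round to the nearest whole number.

Weighted sum = 32×78 + 408×62 + 536×10 + 876×118 + 116×45 + 664×109 + 764×6 + 892×43 + 788×27 + 100×113 + 348×33
  = 2496 + 25296 + 5360 + 103368 + 5220 + 72376 + 4584 + 38356 + 21276 + 11300 + 11484 = 301116
Sum of weights = 78 + 62 + 10 + 118 + 45 + 109 + 6 + 43 + 27 + 113 + 33 = 644
Weighted mean = 301116 / 644 = 467.57143

468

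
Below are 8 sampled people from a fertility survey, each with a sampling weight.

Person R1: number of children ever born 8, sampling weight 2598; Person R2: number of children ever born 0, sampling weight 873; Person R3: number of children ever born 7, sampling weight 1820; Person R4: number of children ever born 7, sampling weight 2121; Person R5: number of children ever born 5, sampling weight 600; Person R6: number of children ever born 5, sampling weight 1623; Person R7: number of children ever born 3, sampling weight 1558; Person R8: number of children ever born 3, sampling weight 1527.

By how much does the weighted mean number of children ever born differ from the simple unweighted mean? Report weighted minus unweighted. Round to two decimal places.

0.65

Unweighted sum = 8 + 0 + 7 + 7 + 5 + 5 + 3 + 3 = 38
Unweighted mean = 38 / 8 = 4.75
Weighted sum = 8×2598 + 0×873 + 7×1820 + 7×2121 + 5×600 + 5×1623 + 3×1558 + 3×1527
  = 20784 + 0 + 12740 + 14847 + 3000 + 8115 + 4674 + 4581 = 68741
Sum of weights = 2598 + 873 + 1820 + 2121 + 600 + 1623 + 1558 + 1527 = 12720
Weighted mean = 68741 / 12720 = 5.4041667
Difference (weighted minus unweighted) = 0.65416667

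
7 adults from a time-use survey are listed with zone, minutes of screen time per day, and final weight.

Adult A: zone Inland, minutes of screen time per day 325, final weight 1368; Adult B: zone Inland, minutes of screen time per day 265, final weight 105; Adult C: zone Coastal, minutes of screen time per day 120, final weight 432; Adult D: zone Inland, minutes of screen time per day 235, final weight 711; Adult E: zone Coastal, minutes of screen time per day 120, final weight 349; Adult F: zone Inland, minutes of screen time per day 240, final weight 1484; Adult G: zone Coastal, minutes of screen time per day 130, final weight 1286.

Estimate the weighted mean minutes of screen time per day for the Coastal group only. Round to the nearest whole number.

Coastal rows: C, E, G
Weighted sum = 120×432 + 120×349 + 130×1286
  = 260900
Sum of weights = 432 + 349 + 1286 = 2067
Weighted mean = 260900 / 2067 = 126.22158

126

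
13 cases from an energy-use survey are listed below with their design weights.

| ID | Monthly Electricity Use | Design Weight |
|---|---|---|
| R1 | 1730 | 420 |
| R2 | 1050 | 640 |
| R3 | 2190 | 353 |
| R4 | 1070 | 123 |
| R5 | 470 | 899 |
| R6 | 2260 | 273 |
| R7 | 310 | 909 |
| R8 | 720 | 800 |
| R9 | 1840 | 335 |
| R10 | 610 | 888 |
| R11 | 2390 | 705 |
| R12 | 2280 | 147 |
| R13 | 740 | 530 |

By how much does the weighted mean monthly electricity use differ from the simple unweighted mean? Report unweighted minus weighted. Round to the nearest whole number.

Unweighted sum = 17660
Unweighted mean = 17660 / 13 = 1358.4615
Weighted sum = 7770970
Sum of weights = 7022
Weighted mean = 7770970 / 7022 = 1106.6605
Difference (unweighted minus weighted) = 251.80104

252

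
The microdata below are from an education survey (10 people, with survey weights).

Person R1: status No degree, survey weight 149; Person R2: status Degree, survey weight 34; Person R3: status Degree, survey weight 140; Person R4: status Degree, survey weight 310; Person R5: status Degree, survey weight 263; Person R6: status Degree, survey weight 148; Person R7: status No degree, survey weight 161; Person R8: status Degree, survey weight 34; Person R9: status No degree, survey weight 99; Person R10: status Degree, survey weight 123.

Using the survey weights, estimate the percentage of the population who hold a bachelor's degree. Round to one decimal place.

Sum of weights for 'Degree' = 34 + 140 + 310 + 263 + 148 + 34 + 123 = 1052
Total weight = 149 + 34 + 140 + 310 + 263 + 148 + 161 + 34 + 99 + 123 = 1461
Weighted proportion = 1052 / 1461 = 0.72005476 → 72.005476%

72.0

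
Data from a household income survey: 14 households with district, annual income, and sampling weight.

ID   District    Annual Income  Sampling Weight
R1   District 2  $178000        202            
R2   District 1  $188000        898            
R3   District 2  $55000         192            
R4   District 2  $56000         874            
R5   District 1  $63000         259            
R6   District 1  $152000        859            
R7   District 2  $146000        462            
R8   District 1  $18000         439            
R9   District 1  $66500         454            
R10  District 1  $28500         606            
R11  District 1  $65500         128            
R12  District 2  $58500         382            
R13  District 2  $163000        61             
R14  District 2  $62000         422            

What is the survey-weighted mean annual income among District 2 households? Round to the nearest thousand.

District 2 rows: R1, R3, R4, R7, R12, R13, R14
Weighted sum = 178000×202 + 55000×192 + 56000×874 + 146000×462 + 58500×382 + 163000×61 + 62000×422
  = 35956000 + 10560000 + 48944000 + 67452000 + 22347000 + 9943000 + 26164000 = 221366000
Sum of weights = 202 + 192 + 874 + 462 + 382 + 61 + 422 = 2595
Weighted mean = 221366000 / 2595 = 85304.817

85000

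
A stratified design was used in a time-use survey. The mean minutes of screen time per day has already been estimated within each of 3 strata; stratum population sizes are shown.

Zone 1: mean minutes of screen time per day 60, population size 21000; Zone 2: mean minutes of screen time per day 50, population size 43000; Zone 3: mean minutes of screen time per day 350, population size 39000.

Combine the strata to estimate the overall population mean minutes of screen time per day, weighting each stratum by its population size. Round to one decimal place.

165.6

Σ Nₕ·x̄ₕ = 60×21000 + 50×43000 + 350×39000
  = 1260000 + 2150000 + 13650000 = 17060000
Σ Nₕ = 21000 + 43000 + 39000 = 103000
Overall mean = 17060000 / 103000 = 165.63107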